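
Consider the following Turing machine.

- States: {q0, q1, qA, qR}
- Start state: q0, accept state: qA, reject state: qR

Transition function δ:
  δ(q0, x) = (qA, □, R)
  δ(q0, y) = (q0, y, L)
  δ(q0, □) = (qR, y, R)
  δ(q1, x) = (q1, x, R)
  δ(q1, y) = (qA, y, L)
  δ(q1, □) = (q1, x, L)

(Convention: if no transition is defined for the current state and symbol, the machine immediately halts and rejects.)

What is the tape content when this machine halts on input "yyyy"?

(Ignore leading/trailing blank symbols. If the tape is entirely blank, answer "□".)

Execution trace:
Initial: [q0]yyyy
Step 1: δ(q0, y) = (q0, y, L) → [q0]□yyyy
Step 2: δ(q0, □) = (qR, y, R) → y[qR]yyyy

The machine reaches the reject state qR and halts.

Final tape (ignoring leading/trailing blanks): yyyyy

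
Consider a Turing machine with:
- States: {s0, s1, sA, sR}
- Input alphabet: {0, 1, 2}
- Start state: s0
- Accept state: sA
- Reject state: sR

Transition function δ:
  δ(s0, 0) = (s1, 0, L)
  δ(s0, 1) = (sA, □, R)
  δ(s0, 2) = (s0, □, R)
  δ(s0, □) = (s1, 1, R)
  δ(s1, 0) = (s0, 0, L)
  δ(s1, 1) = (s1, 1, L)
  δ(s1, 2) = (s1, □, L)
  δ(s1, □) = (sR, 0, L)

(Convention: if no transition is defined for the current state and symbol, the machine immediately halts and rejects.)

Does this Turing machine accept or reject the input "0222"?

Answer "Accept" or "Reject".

Execution trace:
Initial: [s0]0222
Step 1: δ(s0, 0) = (s1, 0, L) → [s1]□0222
Step 2: δ(s1, □) = (sR, 0, L) → [sR]□00222

The machine reaches the reject state sR and halts.

Answer: Reject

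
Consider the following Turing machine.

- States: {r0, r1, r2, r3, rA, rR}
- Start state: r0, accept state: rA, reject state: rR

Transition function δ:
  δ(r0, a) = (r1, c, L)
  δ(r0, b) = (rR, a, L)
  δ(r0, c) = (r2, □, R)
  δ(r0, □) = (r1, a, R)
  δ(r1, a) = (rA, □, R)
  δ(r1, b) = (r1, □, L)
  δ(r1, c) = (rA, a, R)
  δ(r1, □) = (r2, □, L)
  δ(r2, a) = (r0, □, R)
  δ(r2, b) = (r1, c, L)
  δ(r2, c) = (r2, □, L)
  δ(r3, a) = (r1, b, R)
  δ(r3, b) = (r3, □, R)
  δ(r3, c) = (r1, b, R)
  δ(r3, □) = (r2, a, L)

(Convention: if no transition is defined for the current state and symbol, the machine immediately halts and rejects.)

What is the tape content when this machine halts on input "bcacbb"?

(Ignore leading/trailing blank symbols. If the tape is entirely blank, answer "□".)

Execution trace:
Initial: [r0]bcacbb
Step 1: δ(r0, b) = (rR, a, L) → [rR]□acacbb

The machine reaches the reject state rR and halts.

Final tape (ignoring leading/trailing blanks): acacbb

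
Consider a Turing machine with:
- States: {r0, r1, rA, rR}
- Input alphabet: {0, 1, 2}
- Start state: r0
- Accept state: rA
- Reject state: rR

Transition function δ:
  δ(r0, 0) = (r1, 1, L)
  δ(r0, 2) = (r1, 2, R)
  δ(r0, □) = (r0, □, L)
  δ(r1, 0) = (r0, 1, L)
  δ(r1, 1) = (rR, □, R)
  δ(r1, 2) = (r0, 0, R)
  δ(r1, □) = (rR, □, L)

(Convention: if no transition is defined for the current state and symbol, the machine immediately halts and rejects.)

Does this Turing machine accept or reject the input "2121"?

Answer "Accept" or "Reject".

Execution trace:
Initial: [r0]2121
Step 1: δ(r0, 2) = (r1, 2, R) → 2[r1]121
Step 2: δ(r1, 1) = (rR, □, R) → 2□[rR]21

The machine reaches the reject state rR and halts.

Answer: Reject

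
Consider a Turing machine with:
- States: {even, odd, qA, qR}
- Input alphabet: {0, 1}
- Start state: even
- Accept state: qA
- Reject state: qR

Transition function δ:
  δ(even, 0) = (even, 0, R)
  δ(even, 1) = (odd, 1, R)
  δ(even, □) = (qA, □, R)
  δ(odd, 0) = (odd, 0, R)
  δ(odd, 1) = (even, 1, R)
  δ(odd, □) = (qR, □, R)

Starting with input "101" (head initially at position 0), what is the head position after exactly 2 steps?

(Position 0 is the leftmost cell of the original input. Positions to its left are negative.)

Execution trace (head position shown):
Step 0: [even]101  (head at position 0)
Step 1: move right → 1[odd]01  (head at position 1)
Step 2: move right → 10[odd]1  (head at position 2)

After 2 steps, the head is at position 2.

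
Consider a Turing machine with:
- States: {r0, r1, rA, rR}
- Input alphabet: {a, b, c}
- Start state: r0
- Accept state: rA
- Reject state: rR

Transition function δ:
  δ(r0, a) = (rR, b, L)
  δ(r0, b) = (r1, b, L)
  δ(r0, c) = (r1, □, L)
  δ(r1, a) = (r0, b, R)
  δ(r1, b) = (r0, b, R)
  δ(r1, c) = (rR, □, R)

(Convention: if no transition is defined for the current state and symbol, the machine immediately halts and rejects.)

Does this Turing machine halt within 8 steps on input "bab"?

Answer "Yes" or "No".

Execution trace:
Initial: [r0]bab
Step 1: δ(r0, b) = (r1, b, L) → [r1]□bab

No transition is defined for δ(r1, □). By convention the machine halts and rejects.
The machine halted after 1 step (within the 8-step bound).

Answer: Yes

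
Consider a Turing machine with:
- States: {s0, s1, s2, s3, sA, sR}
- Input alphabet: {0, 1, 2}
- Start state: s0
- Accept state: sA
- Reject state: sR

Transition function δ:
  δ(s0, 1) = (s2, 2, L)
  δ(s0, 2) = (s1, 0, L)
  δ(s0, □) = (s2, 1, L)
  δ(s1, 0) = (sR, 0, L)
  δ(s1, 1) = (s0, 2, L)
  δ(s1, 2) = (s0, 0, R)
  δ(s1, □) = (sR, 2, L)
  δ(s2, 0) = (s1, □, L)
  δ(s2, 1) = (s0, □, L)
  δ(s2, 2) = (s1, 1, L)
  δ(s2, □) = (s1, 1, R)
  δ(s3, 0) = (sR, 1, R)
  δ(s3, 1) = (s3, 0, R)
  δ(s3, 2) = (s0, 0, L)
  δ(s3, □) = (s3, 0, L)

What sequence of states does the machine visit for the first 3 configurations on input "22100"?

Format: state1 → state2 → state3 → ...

Execution trace:
Initial: [s0]22100
Step 1: δ(s0, 2) = (s1, 0, L) → [s1]□02100
Step 2: δ(s1, □) = (sR, 2, L) → [sR]□202100

The machine reaches the reject state sR and halts.

State sequence: s0 → s1 → sR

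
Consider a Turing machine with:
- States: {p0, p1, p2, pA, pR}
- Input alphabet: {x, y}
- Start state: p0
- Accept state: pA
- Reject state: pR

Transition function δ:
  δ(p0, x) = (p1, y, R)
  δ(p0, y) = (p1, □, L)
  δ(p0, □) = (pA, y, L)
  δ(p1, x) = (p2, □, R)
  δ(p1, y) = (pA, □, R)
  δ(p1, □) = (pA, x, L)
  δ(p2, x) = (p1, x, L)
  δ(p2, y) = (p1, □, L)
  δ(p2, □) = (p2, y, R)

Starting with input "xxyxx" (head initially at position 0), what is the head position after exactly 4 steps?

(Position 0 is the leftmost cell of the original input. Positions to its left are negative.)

Execution trace (head position shown):
Step 0: [p0]xxyxx  (head at position 0)
Step 1: move right → y[p1]xyxx  (head at position 1)
Step 2: move right → y□[p2]yxx  (head at position 2)
Step 3: move left → y[p1]□□xx  (head at position 1)
Step 4: move left → [pA]yx□xx  (head at position 0)

After 4 steps, the head is at position 0.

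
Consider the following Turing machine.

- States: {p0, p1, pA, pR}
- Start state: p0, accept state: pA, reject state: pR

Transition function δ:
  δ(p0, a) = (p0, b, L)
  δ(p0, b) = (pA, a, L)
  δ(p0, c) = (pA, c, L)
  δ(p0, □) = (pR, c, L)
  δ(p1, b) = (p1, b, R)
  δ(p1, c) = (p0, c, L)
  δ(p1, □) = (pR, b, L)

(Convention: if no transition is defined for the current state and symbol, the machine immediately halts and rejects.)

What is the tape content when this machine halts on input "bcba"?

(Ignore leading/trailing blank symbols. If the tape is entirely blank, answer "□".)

Execution trace:
Initial: [p0]bcba
Step 1: δ(p0, b) = (pA, a, L) → [pA]□acba

The machine reaches the accept state pA and halts.

Final tape (ignoring leading/trailing blanks): acba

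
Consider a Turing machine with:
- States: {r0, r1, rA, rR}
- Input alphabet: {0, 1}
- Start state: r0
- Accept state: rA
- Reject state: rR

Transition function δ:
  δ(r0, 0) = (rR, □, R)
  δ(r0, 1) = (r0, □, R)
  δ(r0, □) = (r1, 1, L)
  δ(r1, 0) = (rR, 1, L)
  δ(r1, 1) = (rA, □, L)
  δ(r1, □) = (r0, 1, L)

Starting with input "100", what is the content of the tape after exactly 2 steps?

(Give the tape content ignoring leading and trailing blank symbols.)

Execution trace:
Initial: [r0]100
Step 1: δ(r0, 1) = (r0, □, R) → □[r0]00
Step 2: δ(r0, 0) = (rR, □, R) → □□[rR]0

The machine reaches the reject state rR and halts.

After 2 steps, the tape (ignoring leading/trailing blanks) is: 0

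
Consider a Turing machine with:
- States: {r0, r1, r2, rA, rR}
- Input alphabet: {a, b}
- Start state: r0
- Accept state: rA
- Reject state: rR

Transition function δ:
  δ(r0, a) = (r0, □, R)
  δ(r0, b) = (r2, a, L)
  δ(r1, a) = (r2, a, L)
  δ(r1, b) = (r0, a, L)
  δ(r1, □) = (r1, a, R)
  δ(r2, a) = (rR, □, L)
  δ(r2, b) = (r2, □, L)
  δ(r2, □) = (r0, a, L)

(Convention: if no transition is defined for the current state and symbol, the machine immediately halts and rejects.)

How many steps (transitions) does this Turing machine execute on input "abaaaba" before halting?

Execution trace:
Initial: [r0]abaaaba
Step 1: δ(r0, a) = (r0, □, R) → □[r0]baaaba
Step 2: δ(r0, b) = (r2, a, L) → [r2]□aaaaba
Step 3: δ(r2, □) = (r0, a, L) → [r0]□aaaaaba

No transition is defined for δ(r0, □). By convention the machine halts and rejects.

The machine executed 3 steps before halting.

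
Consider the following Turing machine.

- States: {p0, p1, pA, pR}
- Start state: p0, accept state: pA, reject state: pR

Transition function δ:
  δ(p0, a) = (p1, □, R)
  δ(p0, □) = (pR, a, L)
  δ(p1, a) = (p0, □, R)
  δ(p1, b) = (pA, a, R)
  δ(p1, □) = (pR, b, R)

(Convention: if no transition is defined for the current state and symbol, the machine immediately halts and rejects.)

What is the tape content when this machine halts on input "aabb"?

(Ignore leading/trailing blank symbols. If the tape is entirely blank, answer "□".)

Execution trace:
Initial: [p0]aabb
Step 1: δ(p0, a) = (p1, □, R) → □[p1]abb
Step 2: δ(p1, a) = (p0, □, R) → □□[p0]bb

No transition is defined for δ(p0, b). By convention the machine halts and rejects.

Final tape (ignoring leading/trailing blanks): bb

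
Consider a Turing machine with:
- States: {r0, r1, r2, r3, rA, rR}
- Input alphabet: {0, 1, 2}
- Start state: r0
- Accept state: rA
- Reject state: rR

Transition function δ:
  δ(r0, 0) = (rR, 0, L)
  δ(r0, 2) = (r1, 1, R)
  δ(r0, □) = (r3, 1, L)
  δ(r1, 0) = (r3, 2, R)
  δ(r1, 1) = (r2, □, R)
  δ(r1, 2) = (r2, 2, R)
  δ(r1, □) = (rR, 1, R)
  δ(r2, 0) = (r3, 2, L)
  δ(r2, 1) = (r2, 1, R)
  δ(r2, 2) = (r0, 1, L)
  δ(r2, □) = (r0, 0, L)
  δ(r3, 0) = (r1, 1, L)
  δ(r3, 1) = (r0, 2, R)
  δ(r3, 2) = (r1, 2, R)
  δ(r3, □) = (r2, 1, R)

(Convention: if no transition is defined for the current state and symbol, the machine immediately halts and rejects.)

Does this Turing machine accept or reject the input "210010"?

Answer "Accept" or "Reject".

Execution trace:
Initial: [r0]210010
Step 1: δ(r0, 2) = (r1, 1, R) → 1[r1]10010
Step 2: δ(r1, 1) = (r2, □, R) → 1□[r2]0010
Step 3: δ(r2, 0) = (r3, 2, L) → 1[r3]□2010
Step 4: δ(r3, □) = (r2, 1, R) → 11[r2]2010
Step 5: δ(r2, 2) = (r0, 1, L) → 1[r0]11010

No transition is defined for δ(r0, 1). By convention the machine halts and rejects.

Answer: Reject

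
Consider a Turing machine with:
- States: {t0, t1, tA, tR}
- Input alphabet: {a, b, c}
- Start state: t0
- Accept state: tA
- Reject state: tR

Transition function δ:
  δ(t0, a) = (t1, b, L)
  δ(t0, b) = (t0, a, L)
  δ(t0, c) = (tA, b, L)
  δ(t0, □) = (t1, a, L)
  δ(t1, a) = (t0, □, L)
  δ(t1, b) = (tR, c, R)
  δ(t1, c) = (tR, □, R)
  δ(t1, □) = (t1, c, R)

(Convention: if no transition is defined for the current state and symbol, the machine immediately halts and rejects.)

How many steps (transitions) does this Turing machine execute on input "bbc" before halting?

Execution trace:
Initial: [t0]bbc
Step 1: δ(t0, b) = (t0, a, L) → [t0]□abc
Step 2: δ(t0, □) = (t1, a, L) → [t1]□aabc
Step 3: δ(t1, □) = (t1, c, R) → c[t1]aabc
Step 4: δ(t1, a) = (t0, □, L) → [t0]c□abc
Step 5: δ(t0, c) = (tA, b, L) → [tA]□b□abc

The machine reaches the accept state tA and halts.

The machine executed 5 steps before halting.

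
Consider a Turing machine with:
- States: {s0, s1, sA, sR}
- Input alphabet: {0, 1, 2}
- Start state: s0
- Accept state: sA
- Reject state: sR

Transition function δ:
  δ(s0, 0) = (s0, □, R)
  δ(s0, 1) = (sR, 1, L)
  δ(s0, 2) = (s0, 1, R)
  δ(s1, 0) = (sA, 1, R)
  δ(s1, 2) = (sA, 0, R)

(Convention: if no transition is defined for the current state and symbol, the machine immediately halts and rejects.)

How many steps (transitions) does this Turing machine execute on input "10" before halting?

Execution trace:
Initial: [s0]10
Step 1: δ(s0, 1) = (sR, 1, L) → [sR]□10

The machine reaches the reject state sR and halts.

The machine executed 1 step before halting.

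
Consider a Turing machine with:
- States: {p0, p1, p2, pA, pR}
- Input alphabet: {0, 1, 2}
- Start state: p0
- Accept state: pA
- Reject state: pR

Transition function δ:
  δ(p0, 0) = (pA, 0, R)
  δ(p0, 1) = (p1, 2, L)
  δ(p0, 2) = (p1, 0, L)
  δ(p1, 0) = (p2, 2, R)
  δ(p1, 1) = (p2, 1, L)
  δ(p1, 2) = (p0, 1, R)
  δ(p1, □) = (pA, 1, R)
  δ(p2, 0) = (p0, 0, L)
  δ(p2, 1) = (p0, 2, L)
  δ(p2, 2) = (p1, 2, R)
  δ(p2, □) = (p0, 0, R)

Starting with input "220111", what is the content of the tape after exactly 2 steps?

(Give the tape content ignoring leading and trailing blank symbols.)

Execution trace:
Initial: [p0]220111
Step 1: δ(p0, 2) = (p1, 0, L) → [p1]□020111
Step 2: δ(p1, □) = (pA, 1, R) → 1[pA]020111

The machine reaches the accept state pA and halts.

After 2 steps, the tape (ignoring leading/trailing blanks) is: 1020111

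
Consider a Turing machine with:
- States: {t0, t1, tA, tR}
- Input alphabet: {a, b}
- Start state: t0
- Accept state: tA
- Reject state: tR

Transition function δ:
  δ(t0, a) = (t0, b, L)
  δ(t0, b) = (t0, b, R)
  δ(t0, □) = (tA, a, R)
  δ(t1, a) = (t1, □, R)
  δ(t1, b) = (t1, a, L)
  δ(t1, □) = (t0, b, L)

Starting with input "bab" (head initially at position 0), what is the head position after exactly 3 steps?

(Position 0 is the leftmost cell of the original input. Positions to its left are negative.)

Execution trace (head position shown):
Step 0: [t0]bab  (head at position 0)
Step 1: move right → b[t0]ab  (head at position 1)
Step 2: move left → [t0]bbb  (head at position 0)
Step 3: move right → b[t0]bb  (head at position 1)

After 3 steps, the head is at position 1.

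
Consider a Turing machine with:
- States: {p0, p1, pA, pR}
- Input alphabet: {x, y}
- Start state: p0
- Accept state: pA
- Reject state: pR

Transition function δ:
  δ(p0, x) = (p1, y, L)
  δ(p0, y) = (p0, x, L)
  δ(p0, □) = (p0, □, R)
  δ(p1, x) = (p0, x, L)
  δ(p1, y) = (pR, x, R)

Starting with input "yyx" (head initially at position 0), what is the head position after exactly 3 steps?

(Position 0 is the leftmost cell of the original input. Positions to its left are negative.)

Execution trace (head position shown):
Step 0: [p0]yyx  (head at position 0)
Step 1: move left → [p0]□xyx  (head at position -1)
Step 2: move right → □[p0]xyx  (head at position 0)
Step 3: move left → [p1]□yyx  (head at position -1)

After 3 steps, the head is at position -1.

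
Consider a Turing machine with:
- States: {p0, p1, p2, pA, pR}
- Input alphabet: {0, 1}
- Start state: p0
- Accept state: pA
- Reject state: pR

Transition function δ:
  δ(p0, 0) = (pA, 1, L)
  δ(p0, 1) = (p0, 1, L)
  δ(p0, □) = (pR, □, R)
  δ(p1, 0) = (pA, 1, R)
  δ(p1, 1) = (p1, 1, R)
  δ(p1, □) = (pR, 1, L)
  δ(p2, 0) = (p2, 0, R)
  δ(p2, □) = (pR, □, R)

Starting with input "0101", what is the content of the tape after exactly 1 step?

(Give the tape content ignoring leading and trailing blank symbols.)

Execution trace:
Initial: [p0]0101
Step 1: δ(p0, 0) = (pA, 1, L) → [pA]□1101

The machine reaches the accept state pA and halts.

After 1 step, the tape (ignoring leading/trailing blanks) is: 1101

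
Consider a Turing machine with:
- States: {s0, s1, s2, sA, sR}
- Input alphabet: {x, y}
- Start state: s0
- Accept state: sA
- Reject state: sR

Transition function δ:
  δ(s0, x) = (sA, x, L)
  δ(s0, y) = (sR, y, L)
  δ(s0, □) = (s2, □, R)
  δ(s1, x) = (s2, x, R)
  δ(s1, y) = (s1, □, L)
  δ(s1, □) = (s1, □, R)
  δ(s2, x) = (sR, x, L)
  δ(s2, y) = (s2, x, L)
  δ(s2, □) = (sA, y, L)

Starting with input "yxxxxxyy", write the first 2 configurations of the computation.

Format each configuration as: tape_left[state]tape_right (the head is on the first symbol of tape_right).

Transitions applied:
Step 1: δ(s0, y) = (sR, y, L)

The first 2 configurations are:
[s0]yxxxxxyy ⊢ [sR]□yxxxxxyy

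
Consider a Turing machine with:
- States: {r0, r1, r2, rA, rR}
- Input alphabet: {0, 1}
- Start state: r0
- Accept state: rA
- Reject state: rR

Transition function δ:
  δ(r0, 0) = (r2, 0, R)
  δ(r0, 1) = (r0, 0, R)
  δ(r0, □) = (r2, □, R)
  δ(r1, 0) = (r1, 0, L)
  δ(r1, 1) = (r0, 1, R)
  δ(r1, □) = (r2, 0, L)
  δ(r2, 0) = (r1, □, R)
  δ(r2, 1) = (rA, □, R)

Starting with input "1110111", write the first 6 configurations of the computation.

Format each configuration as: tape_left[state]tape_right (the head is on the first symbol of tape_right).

Transitions applied:
Step 1: δ(r0, 1) = (r0, 0, R)
Step 2: δ(r0, 1) = (r0, 0, R)
Step 3: δ(r0, 1) = (r0, 0, R)
Step 4: δ(r0, 0) = (r2, 0, R)
Step 5: δ(r2, 1) = (rA, □, R)

The first 6 configurations are:
[r0]1110111 ⊢ 0[r0]110111 ⊢ 00[r0]10111 ⊢ 000[r0]0111 ⊢ 0000[r2]111 ⊢ 0000□[rA]11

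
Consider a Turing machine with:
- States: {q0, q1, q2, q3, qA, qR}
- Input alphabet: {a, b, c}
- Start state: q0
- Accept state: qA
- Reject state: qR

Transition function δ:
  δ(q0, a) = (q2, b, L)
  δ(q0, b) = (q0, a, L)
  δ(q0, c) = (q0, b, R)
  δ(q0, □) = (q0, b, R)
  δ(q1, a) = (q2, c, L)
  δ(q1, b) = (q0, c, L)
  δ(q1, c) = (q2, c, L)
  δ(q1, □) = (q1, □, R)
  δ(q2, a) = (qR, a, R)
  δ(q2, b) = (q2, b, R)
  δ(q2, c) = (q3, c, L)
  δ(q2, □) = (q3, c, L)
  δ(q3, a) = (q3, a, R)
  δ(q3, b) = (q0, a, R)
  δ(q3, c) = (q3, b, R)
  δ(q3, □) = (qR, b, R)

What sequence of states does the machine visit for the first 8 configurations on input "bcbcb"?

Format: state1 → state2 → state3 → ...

Execution trace:
Initial: [q0]bcbcb
Step 1: δ(q0, b) = (q0, a, L) → [q0]□acbcb
Step 2: δ(q0, □) = (q0, b, R) → b[q0]acbcb
Step 3: δ(q0, a) = (q2, b, L) → [q2]bbcbcb
Step 4: δ(q2, b) = (q2, b, R) → b[q2]bcbcb
Step 5: δ(q2, b) = (q2, b, R) → bb[q2]cbcb
Step 6: δ(q2, c) = (q3, c, L) → b[q3]bcbcb
Step 7: δ(q3, b) = (q0, a, R) → ba[q0]cbcb

State sequence: q0 → q0 → q0 → q2 → q2 → q2 → q3 → q0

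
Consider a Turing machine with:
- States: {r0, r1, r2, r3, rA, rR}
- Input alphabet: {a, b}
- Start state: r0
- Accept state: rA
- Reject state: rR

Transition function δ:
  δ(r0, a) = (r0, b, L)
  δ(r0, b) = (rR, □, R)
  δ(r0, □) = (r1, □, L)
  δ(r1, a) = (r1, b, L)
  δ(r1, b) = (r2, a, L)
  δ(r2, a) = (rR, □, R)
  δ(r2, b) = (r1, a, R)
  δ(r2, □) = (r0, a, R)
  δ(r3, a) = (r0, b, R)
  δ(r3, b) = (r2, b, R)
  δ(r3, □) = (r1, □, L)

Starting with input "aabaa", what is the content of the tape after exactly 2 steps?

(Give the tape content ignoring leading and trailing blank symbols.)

Execution trace:
Initial: [r0]aabaa
Step 1: δ(r0, a) = (r0, b, L) → [r0]□babaa
Step 2: δ(r0, □) = (r1, □, L) → [r1]□□babaa

No transition is defined for δ(r1, □). By convention the machine halts and rejects.

After 2 steps, the tape (ignoring leading/trailing blanks) is: babaa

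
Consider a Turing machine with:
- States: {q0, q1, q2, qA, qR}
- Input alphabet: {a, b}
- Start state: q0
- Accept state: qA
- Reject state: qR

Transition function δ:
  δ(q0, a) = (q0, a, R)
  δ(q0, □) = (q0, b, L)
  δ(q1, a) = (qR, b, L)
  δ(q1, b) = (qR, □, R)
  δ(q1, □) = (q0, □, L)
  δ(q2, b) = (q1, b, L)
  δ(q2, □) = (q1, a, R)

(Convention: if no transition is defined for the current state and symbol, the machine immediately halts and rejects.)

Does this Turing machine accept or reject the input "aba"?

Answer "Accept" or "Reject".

Execution trace:
Initial: [q0]aba
Step 1: δ(q0, a) = (q0, a, R) → a[q0]ba

No transition is defined for δ(q0, b). By convention the machine halts and rejects.

Answer: Reject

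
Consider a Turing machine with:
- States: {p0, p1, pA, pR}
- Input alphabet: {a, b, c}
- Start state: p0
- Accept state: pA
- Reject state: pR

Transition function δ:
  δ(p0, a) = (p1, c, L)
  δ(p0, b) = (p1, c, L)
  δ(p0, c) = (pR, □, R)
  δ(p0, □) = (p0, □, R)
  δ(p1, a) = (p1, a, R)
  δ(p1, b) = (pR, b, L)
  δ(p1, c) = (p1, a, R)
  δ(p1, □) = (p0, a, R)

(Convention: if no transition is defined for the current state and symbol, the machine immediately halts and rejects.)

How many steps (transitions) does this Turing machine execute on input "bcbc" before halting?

Execution trace:
Initial: [p0]bcbc
Step 1: δ(p0, b) = (p1, c, L) → [p1]□ccbc
Step 2: δ(p1, □) = (p0, a, R) → a[p0]ccbc
Step 3: δ(p0, c) = (pR, □, R) → a□[pR]cbc

The machine reaches the reject state pR and halts.

The machine executed 3 steps before halting.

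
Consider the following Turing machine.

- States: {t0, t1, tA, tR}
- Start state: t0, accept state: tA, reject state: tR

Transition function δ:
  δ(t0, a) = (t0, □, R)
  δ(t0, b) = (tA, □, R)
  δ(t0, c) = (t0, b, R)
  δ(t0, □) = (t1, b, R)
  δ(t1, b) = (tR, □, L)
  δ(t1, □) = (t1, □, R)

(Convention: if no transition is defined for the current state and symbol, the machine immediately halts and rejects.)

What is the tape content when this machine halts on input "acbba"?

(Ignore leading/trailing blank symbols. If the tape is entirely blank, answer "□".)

Execution trace:
Initial: [t0]acbba
Step 1: δ(t0, a) = (t0, □, R) → □[t0]cbba
Step 2: δ(t0, c) = (t0, b, R) → □b[t0]bba
Step 3: δ(t0, b) = (tA, □, R) → □b□[tA]ba

The machine reaches the accept state tA and halts.

Final tape (ignoring leading/trailing blanks): b□ba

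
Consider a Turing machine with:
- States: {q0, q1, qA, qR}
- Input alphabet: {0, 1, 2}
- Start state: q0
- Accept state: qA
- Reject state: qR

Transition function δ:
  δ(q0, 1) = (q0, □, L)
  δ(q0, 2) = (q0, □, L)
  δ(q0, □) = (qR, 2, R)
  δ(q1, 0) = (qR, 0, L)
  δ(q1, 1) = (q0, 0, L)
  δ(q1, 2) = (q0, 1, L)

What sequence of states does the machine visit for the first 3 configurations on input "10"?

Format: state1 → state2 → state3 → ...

Execution trace:
Initial: [q0]10
Step 1: δ(q0, 1) = (q0, □, L) → [q0]□□0
Step 2: δ(q0, □) = (qR, 2, R) → 2[qR]□0

The machine reaches the reject state qR and halts.

State sequence: q0 → q0 → qR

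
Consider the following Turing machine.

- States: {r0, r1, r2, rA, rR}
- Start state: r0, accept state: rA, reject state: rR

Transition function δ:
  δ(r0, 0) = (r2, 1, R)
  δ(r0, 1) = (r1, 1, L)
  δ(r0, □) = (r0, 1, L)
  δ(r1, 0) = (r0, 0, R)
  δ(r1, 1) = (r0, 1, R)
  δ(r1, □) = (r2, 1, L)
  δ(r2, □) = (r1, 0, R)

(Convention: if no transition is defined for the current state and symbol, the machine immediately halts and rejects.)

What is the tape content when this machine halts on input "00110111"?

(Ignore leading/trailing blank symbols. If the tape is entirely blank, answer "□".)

Execution trace:
Initial: [r0]00110111
Step 1: δ(r0, 0) = (r2, 1, R) → 1[r2]0110111

No transition is defined for δ(r2, 0). By convention the machine halts and rejects.

Final tape (ignoring leading/trailing blanks): 10110111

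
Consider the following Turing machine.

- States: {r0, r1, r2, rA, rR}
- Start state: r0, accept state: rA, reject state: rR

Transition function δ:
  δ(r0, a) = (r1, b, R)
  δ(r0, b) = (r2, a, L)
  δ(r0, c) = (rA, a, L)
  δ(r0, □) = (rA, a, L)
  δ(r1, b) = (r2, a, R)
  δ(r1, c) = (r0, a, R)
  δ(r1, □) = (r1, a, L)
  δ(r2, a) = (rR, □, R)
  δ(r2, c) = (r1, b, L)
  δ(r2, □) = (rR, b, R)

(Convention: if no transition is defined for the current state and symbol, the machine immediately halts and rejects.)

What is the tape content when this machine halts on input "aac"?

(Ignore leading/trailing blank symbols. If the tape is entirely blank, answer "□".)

Execution trace:
Initial: [r0]aac
Step 1: δ(r0, a) = (r1, b, R) → b[r1]ac

No transition is defined for δ(r1, a). By convention the machine halts and rejects.

Final tape (ignoring leading/trailing blanks): bac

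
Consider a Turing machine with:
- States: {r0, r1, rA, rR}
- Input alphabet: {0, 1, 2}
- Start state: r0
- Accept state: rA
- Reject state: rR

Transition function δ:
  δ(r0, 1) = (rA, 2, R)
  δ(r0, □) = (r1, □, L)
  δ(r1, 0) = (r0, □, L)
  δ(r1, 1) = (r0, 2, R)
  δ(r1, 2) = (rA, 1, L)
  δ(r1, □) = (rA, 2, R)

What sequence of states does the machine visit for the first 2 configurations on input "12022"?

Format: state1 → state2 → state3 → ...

Execution trace:
Initial: [r0]12022
Step 1: δ(r0, 1) = (rA, 2, R) → 2[rA]2022

The machine reaches the accept state rA and halts.

State sequence: r0 → rA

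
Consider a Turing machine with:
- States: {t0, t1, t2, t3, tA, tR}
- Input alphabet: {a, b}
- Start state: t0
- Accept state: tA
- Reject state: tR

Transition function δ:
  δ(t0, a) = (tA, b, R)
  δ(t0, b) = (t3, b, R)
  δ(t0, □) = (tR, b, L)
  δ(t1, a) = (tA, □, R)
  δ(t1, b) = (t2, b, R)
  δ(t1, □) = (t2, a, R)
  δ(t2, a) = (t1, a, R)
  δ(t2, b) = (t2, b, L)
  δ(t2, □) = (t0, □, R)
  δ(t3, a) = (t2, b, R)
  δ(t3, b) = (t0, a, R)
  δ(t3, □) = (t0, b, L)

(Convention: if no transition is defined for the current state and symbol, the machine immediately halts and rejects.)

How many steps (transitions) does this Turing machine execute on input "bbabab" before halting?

Execution trace:
Initial: [t0]bbabab
Step 1: δ(t0, b) = (t3, b, R) → b[t3]babab
Step 2: δ(t3, b) = (t0, a, R) → ba[t0]abab
Step 3: δ(t0, a) = (tA, b, R) → bab[tA]bab

The machine reaches the accept state tA and halts.

The machine executed 3 steps before halting.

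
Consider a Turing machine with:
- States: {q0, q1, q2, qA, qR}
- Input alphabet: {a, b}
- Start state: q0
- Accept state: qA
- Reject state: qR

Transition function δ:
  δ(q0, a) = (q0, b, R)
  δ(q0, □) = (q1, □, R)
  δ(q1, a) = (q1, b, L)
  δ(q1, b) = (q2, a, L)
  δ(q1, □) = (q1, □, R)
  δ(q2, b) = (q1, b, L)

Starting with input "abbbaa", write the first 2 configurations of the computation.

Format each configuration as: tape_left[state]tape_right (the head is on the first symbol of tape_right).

Transitions applied:
Step 1: δ(q0, a) = (q0, b, R)

The first 2 configurations are:
[q0]abbbaa ⊢ b[q0]bbbaa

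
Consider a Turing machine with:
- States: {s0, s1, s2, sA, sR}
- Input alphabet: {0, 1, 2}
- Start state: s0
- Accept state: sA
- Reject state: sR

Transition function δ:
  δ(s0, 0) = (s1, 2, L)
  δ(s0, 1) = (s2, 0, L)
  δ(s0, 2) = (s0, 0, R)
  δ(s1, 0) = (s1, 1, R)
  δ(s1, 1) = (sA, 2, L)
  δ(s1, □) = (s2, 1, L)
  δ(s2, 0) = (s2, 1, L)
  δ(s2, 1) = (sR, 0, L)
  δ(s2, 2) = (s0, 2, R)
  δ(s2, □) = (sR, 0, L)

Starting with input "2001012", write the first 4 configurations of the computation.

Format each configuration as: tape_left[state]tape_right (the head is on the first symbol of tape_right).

Transitions applied:
Step 1: δ(s0, 2) = (s0, 0, R)
Step 2: δ(s0, 0) = (s1, 2, L)
Step 3: δ(s1, 0) = (s1, 1, R)

The first 4 configurations are:
[s0]2001012 ⊢ 0[s0]001012 ⊢ [s1]0201012 ⊢ 1[s1]201012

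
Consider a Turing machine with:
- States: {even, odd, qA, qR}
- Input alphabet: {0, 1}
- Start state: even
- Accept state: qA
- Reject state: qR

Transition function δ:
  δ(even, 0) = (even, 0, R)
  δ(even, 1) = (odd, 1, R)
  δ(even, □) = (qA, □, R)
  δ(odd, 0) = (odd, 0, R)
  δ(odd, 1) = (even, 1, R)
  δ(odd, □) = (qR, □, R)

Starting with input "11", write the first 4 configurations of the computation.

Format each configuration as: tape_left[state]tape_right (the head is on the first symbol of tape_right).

Transitions applied:
Step 1: δ(even, 1) = (odd, 1, R)
Step 2: δ(odd, 1) = (even, 1, R)
Step 3: δ(even, □) = (qA, □, R)

The first 4 configurations are:
[even]11 ⊢ 1[odd]1 ⊢ 11[even]□ ⊢ 11□[qA]□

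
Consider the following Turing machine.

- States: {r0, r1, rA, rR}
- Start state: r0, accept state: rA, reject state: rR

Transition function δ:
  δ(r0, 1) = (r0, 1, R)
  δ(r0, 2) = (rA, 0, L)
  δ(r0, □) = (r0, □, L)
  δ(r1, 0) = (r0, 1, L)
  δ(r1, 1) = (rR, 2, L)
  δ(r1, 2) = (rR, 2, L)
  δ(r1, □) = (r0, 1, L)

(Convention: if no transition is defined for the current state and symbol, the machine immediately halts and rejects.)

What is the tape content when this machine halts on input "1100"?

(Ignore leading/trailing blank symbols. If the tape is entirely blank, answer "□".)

Execution trace:
Initial: [r0]1100
Step 1: δ(r0, 1) = (r0, 1, R) → 1[r0]100
Step 2: δ(r0, 1) = (r0, 1, R) → 11[r0]00

No transition is defined for δ(r0, 0). By convention the machine halts and rejects.

Final tape (ignoring leading/trailing blanks): 1100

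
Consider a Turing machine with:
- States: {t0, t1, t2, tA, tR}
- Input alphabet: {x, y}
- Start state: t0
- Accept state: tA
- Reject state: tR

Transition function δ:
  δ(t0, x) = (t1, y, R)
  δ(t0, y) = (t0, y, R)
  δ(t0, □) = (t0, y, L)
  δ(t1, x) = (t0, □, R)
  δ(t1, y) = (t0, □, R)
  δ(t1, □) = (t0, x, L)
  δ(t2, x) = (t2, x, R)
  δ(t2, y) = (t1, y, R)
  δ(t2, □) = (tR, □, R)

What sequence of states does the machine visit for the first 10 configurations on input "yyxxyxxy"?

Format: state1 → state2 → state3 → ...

Execution trace:
Initial: [t0]yyxxyxxy
Step 1: δ(t0, y) = (t0, y, R) → y[t0]yxxyxxy
Step 2: δ(t0, y) = (t0, y, R) → yy[t0]xxyxxy
Step 3: δ(t0, x) = (t1, y, R) → yyy[t1]xyxxy
Step 4: δ(t1, x) = (t0, □, R) → yyy□[t0]yxxy
Step 5: δ(t0, y) = (t0, y, R) → yyy□y[t0]xxy
Step 6: δ(t0, x) = (t1, y, R) → yyy□yy[t1]xy
Step 7: δ(t1, x) = (t0, □, R) → yyy□yy□[t0]y
Step 8: δ(t0, y) = (t0, y, R) → yyy□yy□y[t0]□
Step 9: δ(t0, □) = (t0, y, L) → yyy□yy□[t0]yy

State sequence: t0 → t0 → t0 → t1 → t0 → t0 → t1 → t0 → t0 → t0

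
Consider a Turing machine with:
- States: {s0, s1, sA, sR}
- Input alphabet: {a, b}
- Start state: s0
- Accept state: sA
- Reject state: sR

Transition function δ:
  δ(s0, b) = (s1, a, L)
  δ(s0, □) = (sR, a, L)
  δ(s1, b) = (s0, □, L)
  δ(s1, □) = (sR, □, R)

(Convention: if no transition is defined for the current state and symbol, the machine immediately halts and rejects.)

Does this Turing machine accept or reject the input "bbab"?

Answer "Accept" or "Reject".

Execution trace:
Initial: [s0]bbab
Step 1: δ(s0, b) = (s1, a, L) → [s1]□abab
Step 2: δ(s1, □) = (sR, □, R) → □[sR]abab

The machine reaches the reject state sR and halts.

Answer: Reject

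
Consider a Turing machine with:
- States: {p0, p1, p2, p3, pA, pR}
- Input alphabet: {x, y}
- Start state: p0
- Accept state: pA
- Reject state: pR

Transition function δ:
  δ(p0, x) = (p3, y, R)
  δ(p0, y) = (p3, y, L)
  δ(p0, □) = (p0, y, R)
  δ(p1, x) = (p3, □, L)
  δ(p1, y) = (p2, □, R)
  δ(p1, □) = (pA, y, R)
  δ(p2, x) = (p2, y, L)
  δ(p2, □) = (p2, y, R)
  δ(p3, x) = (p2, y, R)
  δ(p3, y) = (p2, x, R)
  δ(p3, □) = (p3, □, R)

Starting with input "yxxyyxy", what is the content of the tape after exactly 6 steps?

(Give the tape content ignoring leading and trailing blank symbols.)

Execution trace:
Initial: [p0]yxxyyxy
Step 1: δ(p0, y) = (p3, y, L) → [p3]□yxxyyxy
Step 2: δ(p3, □) = (p3, □, R) → □[p3]yxxyyxy
Step 3: δ(p3, y) = (p2, x, R) → □x[p2]xxyyxy
Step 4: δ(p2, x) = (p2, y, L) → □[p2]xyxyyxy
Step 5: δ(p2, x) = (p2, y, L) → [p2]□yyxyyxy
Step 6: δ(p2, □) = (p2, y, R) → y[p2]yyxyyxy

No transition is defined for δ(p2, y). By convention the machine halts and rejects.

After 6 steps, the tape (ignoring leading/trailing blanks) is: yyyxyyxy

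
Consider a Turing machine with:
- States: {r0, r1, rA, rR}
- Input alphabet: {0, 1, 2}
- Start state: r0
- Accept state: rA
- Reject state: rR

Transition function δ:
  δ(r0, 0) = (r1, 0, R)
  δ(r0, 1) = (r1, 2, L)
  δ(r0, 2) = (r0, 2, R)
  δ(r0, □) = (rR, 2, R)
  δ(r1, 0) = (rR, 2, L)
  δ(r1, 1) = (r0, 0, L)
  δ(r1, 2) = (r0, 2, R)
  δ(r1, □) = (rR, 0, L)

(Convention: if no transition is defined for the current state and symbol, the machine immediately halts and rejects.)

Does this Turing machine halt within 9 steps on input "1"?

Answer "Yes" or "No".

Execution trace:
Initial: [r0]1
Step 1: δ(r0, 1) = (r1, 2, L) → [r1]□2
Step 2: δ(r1, □) = (rR, 0, L) → [rR]□02

The machine reaches the reject state rR and halts.
The machine halted after 2 steps (within the 9-step bound).

Answer: Yes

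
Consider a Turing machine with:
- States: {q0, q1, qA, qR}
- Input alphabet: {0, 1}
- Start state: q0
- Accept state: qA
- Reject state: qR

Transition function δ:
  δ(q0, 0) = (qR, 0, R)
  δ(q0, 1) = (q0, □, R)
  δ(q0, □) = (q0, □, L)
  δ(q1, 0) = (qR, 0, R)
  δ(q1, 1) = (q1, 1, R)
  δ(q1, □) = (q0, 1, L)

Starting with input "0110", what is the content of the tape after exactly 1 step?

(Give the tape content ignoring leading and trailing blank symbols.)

Execution trace:
Initial: [q0]0110
Step 1: δ(q0, 0) = (qR, 0, R) → 0[qR]110

The machine reaches the reject state qR and halts.

After 1 step, the tape (ignoring leading/trailing blanks) is: 0110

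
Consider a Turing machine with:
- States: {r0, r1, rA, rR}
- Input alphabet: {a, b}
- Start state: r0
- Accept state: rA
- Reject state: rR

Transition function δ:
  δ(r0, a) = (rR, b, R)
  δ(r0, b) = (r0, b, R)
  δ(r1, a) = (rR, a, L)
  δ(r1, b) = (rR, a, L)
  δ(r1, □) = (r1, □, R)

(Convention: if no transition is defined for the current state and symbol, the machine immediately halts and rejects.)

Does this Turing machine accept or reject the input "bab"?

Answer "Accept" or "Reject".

Execution trace:
Initial: [r0]bab
Step 1: δ(r0, b) = (r0, b, R) → b[r0]ab
Step 2: δ(r0, a) = (rR, b, R) → bb[rR]b

The machine reaches the reject state rR and halts.

Answer: Reject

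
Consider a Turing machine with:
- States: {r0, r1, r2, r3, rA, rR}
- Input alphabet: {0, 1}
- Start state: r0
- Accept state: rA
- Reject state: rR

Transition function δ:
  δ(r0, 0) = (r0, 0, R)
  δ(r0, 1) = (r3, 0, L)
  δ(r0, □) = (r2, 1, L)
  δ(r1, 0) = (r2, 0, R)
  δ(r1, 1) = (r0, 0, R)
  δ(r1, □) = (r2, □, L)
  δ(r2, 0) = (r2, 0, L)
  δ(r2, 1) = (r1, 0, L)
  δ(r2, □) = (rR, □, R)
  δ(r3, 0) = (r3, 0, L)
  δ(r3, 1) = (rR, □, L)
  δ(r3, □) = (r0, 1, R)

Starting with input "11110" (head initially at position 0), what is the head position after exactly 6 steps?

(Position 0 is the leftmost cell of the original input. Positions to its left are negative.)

Execution trace (head position shown):
Step 0: [r0]11110  (head at position 0)
Step 1: move left → [r3]□01110  (head at position -1)
Step 2: move right → 1[r0]01110  (head at position 0)
Step 3: move right → 10[r0]1110  (head at position 1)
Step 4: move left → 1[r3]00110  (head at position 0)
Step 5: move left → [r3]100110  (head at position -1)
Step 6: move left → [rR]□□00110  (head at position -2)

After 6 steps, the head is at position -2.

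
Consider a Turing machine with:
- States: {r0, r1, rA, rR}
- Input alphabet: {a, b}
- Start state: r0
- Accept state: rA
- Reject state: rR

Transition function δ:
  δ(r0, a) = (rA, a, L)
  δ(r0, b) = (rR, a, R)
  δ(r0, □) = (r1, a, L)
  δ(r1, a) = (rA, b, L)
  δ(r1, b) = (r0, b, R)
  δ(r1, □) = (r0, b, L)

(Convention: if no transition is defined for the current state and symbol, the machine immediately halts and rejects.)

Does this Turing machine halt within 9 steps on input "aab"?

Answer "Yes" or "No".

Execution trace:
Initial: [r0]aab
Step 1: δ(r0, a) = (rA, a, L) → [rA]□aab

The machine reaches the accept state rA and halts.
The machine halted after 1 step (within the 9-step bound).

Answer: Yes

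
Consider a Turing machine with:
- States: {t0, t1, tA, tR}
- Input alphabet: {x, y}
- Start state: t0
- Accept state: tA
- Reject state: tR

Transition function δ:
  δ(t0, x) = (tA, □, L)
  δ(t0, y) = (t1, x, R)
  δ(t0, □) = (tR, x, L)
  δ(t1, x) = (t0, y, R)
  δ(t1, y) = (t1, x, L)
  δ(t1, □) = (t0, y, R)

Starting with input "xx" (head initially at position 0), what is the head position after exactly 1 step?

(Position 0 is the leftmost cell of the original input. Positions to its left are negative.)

Execution trace (head position shown):
Step 0: [t0]xx  (head at position 0)
Step 1: move left → [tA]□□x  (head at position -1)

After 1 step, the head is at position -1.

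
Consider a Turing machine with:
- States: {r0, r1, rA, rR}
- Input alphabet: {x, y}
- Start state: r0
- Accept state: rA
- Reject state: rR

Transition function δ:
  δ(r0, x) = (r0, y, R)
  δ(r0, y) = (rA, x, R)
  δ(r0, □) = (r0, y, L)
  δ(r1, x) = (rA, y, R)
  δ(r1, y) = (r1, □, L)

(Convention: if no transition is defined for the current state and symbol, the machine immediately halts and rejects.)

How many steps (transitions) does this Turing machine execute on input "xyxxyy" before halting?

Execution trace:
Initial: [r0]xyxxyy
Step 1: δ(r0, x) = (r0, y, R) → y[r0]yxxyy
Step 2: δ(r0, y) = (rA, x, R) → yx[rA]xxyy

The machine reaches the accept state rA and halts.

The machine executed 2 steps before halting.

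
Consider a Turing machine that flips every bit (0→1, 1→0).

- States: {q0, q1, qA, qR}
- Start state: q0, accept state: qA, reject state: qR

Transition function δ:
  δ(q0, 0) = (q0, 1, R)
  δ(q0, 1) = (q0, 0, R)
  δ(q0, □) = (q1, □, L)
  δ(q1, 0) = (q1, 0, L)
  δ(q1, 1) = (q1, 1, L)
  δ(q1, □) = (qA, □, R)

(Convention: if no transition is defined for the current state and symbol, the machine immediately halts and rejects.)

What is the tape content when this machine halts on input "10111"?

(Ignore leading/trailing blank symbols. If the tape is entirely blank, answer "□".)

Execution trace:
Initial: [q0]10111
Step 1: δ(q0, 1) = (q0, 0, R) → 0[q0]0111
Step 2: δ(q0, 0) = (q0, 1, R) → 01[q0]111
Step 3: δ(q0, 1) = (q0, 0, R) → 010[q0]11
Step 4: δ(q0, 1) = (q0, 0, R) → 0100[q0]1
Step 5: δ(q0, 1) = (q0, 0, R) → 01000[q0]□
Step 6: δ(q0, □) = (q1, □, L) → 0100[q1]0□
Step 7: δ(q1, 0) = (q1, 0, L) → 010[q1]00□
Step 8: δ(q1, 0) = (q1, 0, L) → 01[q1]000□
Step 9: δ(q1, 0) = (q1, 0, L) → 0[q1]1000□
Step 10: δ(q1, 1) = (q1, 1, L) → [q1]01000□
Step 11: δ(q1, 0) = (q1, 0, L) → [q1]□01000□
Step 12: δ(q1, □) = (qA, □, R) → □[qA]01000□

The machine reaches the accept state qA and halts.

Final tape (ignoring leading/trailing blanks): 01000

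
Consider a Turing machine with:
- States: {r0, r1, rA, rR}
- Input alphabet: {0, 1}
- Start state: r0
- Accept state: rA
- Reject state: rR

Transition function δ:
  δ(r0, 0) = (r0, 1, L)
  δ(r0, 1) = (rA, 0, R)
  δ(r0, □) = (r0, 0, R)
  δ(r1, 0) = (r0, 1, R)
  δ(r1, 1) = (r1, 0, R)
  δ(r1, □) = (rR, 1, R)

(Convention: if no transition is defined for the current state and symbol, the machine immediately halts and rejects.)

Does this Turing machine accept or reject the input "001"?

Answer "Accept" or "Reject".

Execution trace:
Initial: [r0]001
Step 1: δ(r0, 0) = (r0, 1, L) → [r0]□101
Step 2: δ(r0, □) = (r0, 0, R) → 0[r0]101
Step 3: δ(r0, 1) = (rA, 0, R) → 00[rA]01

The machine reaches the accept state rA and halts.

Answer: Accept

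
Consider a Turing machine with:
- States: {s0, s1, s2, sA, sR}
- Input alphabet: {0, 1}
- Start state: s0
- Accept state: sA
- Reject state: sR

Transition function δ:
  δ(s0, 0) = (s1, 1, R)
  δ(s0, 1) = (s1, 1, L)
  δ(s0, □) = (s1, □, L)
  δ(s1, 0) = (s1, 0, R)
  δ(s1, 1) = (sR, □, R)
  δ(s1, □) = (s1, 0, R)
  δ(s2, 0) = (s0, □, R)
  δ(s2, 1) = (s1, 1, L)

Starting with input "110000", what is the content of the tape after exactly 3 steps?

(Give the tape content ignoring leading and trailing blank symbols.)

Execution trace:
Initial: [s0]110000
Step 1: δ(s0, 1) = (s1, 1, L) → [s1]□110000
Step 2: δ(s1, □) = (s1, 0, R) → 0[s1]110000
Step 3: δ(s1, 1) = (sR, □, R) → 0□[sR]10000

The machine reaches the reject state sR and halts.

After 3 steps, the tape (ignoring leading/trailing blanks) is: 0□10000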